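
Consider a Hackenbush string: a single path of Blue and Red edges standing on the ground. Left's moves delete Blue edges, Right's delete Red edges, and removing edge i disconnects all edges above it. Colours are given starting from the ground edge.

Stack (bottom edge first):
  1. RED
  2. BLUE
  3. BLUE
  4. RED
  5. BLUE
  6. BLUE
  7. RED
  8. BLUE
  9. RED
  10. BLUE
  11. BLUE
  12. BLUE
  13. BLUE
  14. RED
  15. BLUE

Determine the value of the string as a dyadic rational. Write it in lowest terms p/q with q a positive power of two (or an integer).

-4741/16384

val_1 [R]  L=[(no moves)]  R=[0]  gives -1
val_2 [RB]  L=[-1]  R=[0]  gives -1/2
val_3 [RBB]  L=[-1 -1/2]  R=[0]  gives -1/4
val_4 [RBBR]  L=[-1 -1/2]  R=[-1/4 0]  gives -3/8
val_5 [RBBRB]  L=[-1 -1/2 -3/8]  R=[-1/4 0]  gives -5/16
val_6 [RBBRBB]  L=[-1 -1/2 -3/8 -5/16]  R=[-1/4 0]  gives -9/32
val_7 [RBBRBBR]  L=[-1 -1/2 -3/8 -5/16]  R=[-9/32 -1/4 0]  gives -19/64
val_8 [RBBRBBRB]  L=[-1 -1/2 -3/8 -5/16 -19/64]  R=[-9/32 -1/4 0]  gives -37/128
val_9 [RBBRBBRBR]  L=[-1 -1/2 -3/8 -5/16 -19/64]  R=[-37/128 -9/32 -1/4 0]  gives -75/256
val_10 [RBBRBBRBRB]  L=[-1 -1/2 -3/8 -5/16 -19/64 -75/256]  R=[-37/128 -9/32 -1/4 0]  gives -149/512
val_11 [RBBRBBRBRBB]  L=[-1 -1/2 -3/8 -5/16 -19/64 -75/256 -149/512]  R=[-37/128 -9/32 -1/4 0]  gives -297/1024
val_12 [RBBRBBRBRBBB]  L=[-1 -1/2 -3/8 -5/16 -19/64 -75/256 -149/512 -297/1024]  R=[-37/128 -9/32 -1/4 0]  gives -593/2048
val_13 [RBBRBBRBRBBBB]  L=[-1 -1/2 -3/8 -5/16 -19/64 -75/256 -149/512 -297/1024 -593/2048]  R=[-37/128 -9/32 -1/4 0]  gives -1185/4096
val_14 [RBBRBBRBRBBBBR]  L=[-1 -1/2 -3/8 -5/16 -19/64 -75/256 -149/512 -297/1024 -593/2048]  R=[-1185/4096 -37/128 -9/32 -1/4 0]  gives -2371/8192
val_15 [RBBRBBRBRBBBBRB]  L=[-1 -1/2 -3/8 -5/16 -19/64 -75/256 -149/512 -297/1024 -593/2048 -2371/8192]  R=[-1185/4096 -37/128 -9/32 -1/4 0]  gives -4741/16384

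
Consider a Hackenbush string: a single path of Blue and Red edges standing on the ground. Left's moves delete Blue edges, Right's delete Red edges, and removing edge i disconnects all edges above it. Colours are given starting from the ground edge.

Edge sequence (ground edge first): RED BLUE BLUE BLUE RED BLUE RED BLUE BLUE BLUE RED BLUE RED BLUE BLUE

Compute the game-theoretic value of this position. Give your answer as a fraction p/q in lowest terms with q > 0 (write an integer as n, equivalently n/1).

-2601/16384

1 of 15 · R · max L −∞ · min R 0 ⇒ -1
2 of 15 · RB · max L -1 · min R 0 ⇒ -1/2
3 of 15 · RBB · max L -1/2 · min R 0 ⇒ -1/4
4 of 15 · RBBB · max L -1/4 · min R 0 ⇒ -1/8
5 of 15 · RBBBR · max L -1/4 · min R -1/8 ⇒ -3/16
6 of 15 · RBBBRB · max L -3/16 · min R -1/8 ⇒ -5/32
7 of 15 · RBBBRBR · max L -3/16 · min R -5/32 ⇒ -11/64
8 of 15 · RBBBRBRB · max L -11/64 · min R -5/32 ⇒ -21/128
9 of 15 · RBBBRBRBB · max L -21/128 · min R -5/32 ⇒ -41/256
10 of 15 · RBBBRBRBBB · max L -41/256 · min R -5/32 ⇒ -81/512
11 of 15 · RBBBRBRBBBR · max L -41/256 · min R -81/512 ⇒ -163/1024
12 of 15 · RBBBRBRBBBRB · max L -163/1024 · min R -81/512 ⇒ -325/2048
13 of 15 · RBBBRBRBBBRBR · max L -163/1024 · min R -325/2048 ⇒ -651/4096
14 of 15 · RBBBRBRBBBRBRB · max L -651/4096 · min R -325/2048 ⇒ -1301/8192
15 of 15 · RBBBRBRBBBRBRBB · max L -1301/8192 · min R -325/2048 ⇒ -2601/16384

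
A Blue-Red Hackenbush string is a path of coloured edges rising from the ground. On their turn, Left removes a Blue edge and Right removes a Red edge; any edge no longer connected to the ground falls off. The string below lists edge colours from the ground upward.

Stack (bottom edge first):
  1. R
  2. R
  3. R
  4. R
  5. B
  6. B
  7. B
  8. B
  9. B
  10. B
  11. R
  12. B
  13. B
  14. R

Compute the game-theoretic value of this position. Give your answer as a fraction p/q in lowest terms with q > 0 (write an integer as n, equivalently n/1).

-3091/1024

1 of 14 · R · max L −∞ · min R 0 => -1
2 of 14 · RR · max L −∞ · min R -1 => -2
3 of 14 · RRR · max L −∞ · min R -2 => -3
4 of 14 · RRRR · max L −∞ · min R -3 => -4
5 of 14 · RRRRB · max L -4 · min R -3 => -7/2
6 of 14 · RRRRBB · max L -7/2 · min R -3 => -13/4
7 of 14 · RRRRBBB · max L -13/4 · min R -3 => -25/8
8 of 14 · RRRRBBBB · max L -25/8 · min R -3 => -49/16
9 of 14 · RRRRBBBBB · max L -49/16 · min R -3 => -97/32
10 of 14 · RRRRBBBBBB · max L -97/32 · min R -3 => -193/64
11 of 14 · RRRRBBBBBBR · max L -97/32 · min R -193/64 => -387/128
12 of 14 · RRRRBBBBBBRB · max L -387/128 · min R -193/64 => -773/256
13 of 14 · RRRRBBBBBBRBB · max L -773/256 · min R -193/64 => -1545/512
14 of 14 · RRRRBBBBBBRBBR · max L -773/256 · min R -1545/512 => -3091/1024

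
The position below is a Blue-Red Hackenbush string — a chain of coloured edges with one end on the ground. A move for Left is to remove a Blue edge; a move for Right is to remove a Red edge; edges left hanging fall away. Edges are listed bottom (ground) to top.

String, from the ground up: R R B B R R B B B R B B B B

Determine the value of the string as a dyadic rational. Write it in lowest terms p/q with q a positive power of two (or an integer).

Prefix values for R R B B R R B B B R B B B B via {L|R} + simplicity:
step 1: add R to get R; options L={ none } R={ 0 } gives -1
step 2: add R to get RR; options L={ none } R={ -1,0 } gives -2
step 3: add B to get RRB; options L={ -2 } R={ -1,0 } gives -3/2
step 4: add B to get RRBB; options L={ -2,-3/2 } R={ -1,0 } gives -5/4
step 5: add R to get RRBBR; options L={ -2,-3/2 } R={ -5/4,-1,0 } gives -11/8
step 6: add R to get RRBBRR; options L={ -2,-3/2 } R={ -11/8,-5/4,-1,0 } gives -23/16
step 7: add B to get RRBBRRB; options L={ -2,-3/2,-23/16 } R={ -11/8,-5/4,-1,0 } gives -45/32
step 8: add B to get RRBBRRBB; options L={ -2,-3/2,-23/16,-45/32 } R={ -11/8,-5/4,-1,0 } gives -89/64
step 9: add B to get RRBBRRBBB; options L={ -2,-3/2,-23/16,-45/32,-89/64 } R={ -11/8,-5/4,-1,0 } gives -177/128
step 10: add R to get RRBBRRBBBR; options L={ -2,-3/2,-23/16,-45/32,-89/64 } R={ -177/128,-11/8,-5/4,-1,0 } gives -355/256
step 11: add B to get RRBBRRBBBRB; options L={ -2,-3/2,-23/16,-45/32,-89/64,-355/256 } R={ -177/128,-11/8,-5/4,-1,0 } gives -709/512
step 12: add B to get RRBBRRBBBRBB; options L={ -2,-3/2,-23/16,-45/32,-89/64,-355/256,-709/512 } R={ -177/128,-11/8,-5/4,-1,0 } gives -1417/1024
step 13: add B to get RRBBRRBBBRBBB; options L={ -2,-3/2,-23/16,-45/32,-89/64,-355/256,-709/512,-1417/1024 } R={ -177/128,-11/8,-5/4,-1,0 } gives -2833/2048
step 14: add B to get RRBBRRBBBRBBBB; options L={ -2,-3/2,-23/16,-45/32,-89/64,-355/256,-709/512,-1417/1024,-2833/2048 } R={ -177/128,-11/8,-5/4,-1,0 } gives -5665/4096

-5665/4096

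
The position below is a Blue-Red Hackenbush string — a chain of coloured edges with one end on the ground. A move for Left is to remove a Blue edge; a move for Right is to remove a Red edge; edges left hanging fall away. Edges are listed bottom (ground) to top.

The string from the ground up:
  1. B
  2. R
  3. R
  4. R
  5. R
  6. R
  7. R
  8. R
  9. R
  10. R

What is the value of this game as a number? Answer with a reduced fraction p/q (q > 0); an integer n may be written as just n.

B: Left { 0 }, Right { ∅ } = simplest 1
BR: Left { 0 }, Right { 1 } = simplest 1/2
BRR: Left { 0 }, Right { 1/2,1 } = simplest 1/4
BRRR: Left { 0 }, Right { 1/4,1/2,1 } = simplest 1/8
BRRRR: Left { 0 }, Right { 1/8,1/4,1/2,1 } = simplest 1/16
BRRRRR: Left { 0 }, Right { 1/16,1/8,1/4,1/2,1 } = simplest 1/32
BRRRRRR: Left { 0 }, Right { 1/32,1/16,1/8,1/4,1/2,1 } = simplest 1/64
BRRRRRRR: Left { 0 }, Right { 1/64,1/32,1/16,1/8,1/4,1/2,1 } = simplest 1/128
BRRRRRRRR: Left { 0 }, Right { 1/128,1/64,1/32,1/16,1/8,1/4,1/2,1 } = simplest 1/256
BRRRRRRRRR: Left { 0 }, Right { 1/256,1/128,1/64,1/32,1/16,1/8,1/4,1/2,1 } = simplest 1/512

1/512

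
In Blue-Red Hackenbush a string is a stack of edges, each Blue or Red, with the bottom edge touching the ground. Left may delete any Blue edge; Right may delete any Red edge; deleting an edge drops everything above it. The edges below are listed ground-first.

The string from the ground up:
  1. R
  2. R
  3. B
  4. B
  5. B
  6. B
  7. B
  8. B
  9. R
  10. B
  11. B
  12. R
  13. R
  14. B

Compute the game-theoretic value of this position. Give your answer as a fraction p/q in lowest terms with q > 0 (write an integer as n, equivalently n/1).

Recurse on prefixes of the 14-edge string R R B B B B B B R B B R R B:
edge 1 of 14 (R): { · | 0 } => -1
edge 2 of 14 (R): { · | -1,0 } => -2
edge 3 of 14 (B): { -2 | -1,0 } => -3/2
edge 4 of 14 (B): { -2,-3/2 | -1,0 } => -5/4
edge 5 of 14 (B): { -2,-3/2,-5/4 | -1,0 } => -9/8
edge 6 of 14 (B): { -2,-3/2,-5/4,-9/8 | -1,0 } => -17/16
edge 7 of 14 (B): { -2,-3/2,-5/4,-9/8,-17/16 | -1,0 } => -33/32
edge 8 of 14 (B): { -2,-3/2,-5/4,-9/8,-17/16,-33/32 | -1,0 } => -65/64
edge 9 of 14 (R): { -2,-3/2,-5/4,-9/8,-17/16,-33/32 | -65/64,-1,0 } => -131/128
edge 10 of 14 (B): { -2,-3/2,-5/4,-9/8,-17/16,-33/32,-131/128 | -65/64,-1,0 } => -261/256
edge 11 of 14 (B): { -2,-3/2,-5/4,-9/8,-17/16,-33/32,-131/128,-261/256 | -65/64,-1,0 } => -521/512
edge 12 of 14 (R): { -2,-3/2,-5/4,-9/8,-17/16,-33/32,-131/128,-261/256 | -521/512,-65/64,-1,0 } => -1043/1024
edge 13 of 14 (R): { -2,-3/2,-5/4,-9/8,-17/16,-33/32,-131/128,-261/256 | -1043/1024,-521/512,-65/64,-1,0 } => -2087/2048
edge 14 of 14 (B): { -2,-3/2,-5/4,-9/8,-17/16,-33/32,-131/128,-261/256,-2087/2048 | -1043/1024,-521/512,-65/64,-1,0 } => -4173/4096

-4173/4096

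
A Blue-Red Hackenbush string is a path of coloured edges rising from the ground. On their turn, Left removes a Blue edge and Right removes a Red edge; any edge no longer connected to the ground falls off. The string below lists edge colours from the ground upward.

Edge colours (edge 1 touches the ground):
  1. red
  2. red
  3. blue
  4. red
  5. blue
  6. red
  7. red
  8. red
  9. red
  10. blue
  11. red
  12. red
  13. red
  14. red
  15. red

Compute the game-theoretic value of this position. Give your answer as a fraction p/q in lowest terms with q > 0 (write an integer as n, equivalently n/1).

Recurse on prefixes of the 15-edge string red red blue red blue red red red red blue red red red red red:
edge 1 of 15 (red): { (no moves) | 0 } gives -1
edge 2 of 15 (red): { (no moves) | -1,0 } gives -2
edge 3 of 15 (blue): { -2 | -1,0 } gives -3/2
edge 4 of 15 (red): { -2 | -3/2,-1,0 } gives -7/4
edge 5 of 15 (blue): { -2,-7/4 | -3/2,-1,0 } gives -13/8
edge 6 of 15 (red): { -2,-7/4 | -13/8,-3/2,-1,0 } gives -27/16
edge 7 of 15 (red): { -2,-7/4 | -27/16,-13/8,-3/2,-1,0 } gives -55/32
edge 8 of 15 (red): { -2,-7/4 | -55/32,-27/16,-13/8,-3/2,-1,0 } gives -111/64
edge 9 of 15 (red): { -2,-7/4 | -111/64,-55/32,-27/16,-13/8,-3/2,-1,0 } gives -223/128
edge 10 of 15 (blue): { -2,-7/4,-223/128 | -111/64,-55/32,-27/16,-13/8,-3/2,-1,0 } gives -445/256
edge 11 of 15 (red): { -2,-7/4,-223/128 | -445/256,-111/64,-55/32,-27/16,-13/8,-3/2,-1,0 } gives -891/512
edge 12 of 15 (red): { -2,-7/4,-223/128 | -891/512,-445/256,-111/64,-55/32,-27/16,-13/8,-3/2,-1,0 } gives -1783/1024
edge 13 of 15 (red): { -2,-7/4,-223/128 | -1783/1024,-891/512,-445/256,-111/64,-55/32,-27/16,-13/8,-3/2,-1,0 } gives -3567/2048
edge 14 of 15 (red): { -2,-7/4,-223/128 | -3567/2048,-1783/1024,-891/512,-445/256,-111/64,-55/32,-27/16,-13/8,-3/2,-1,0 } gives -7135/4096
edge 15 of 15 (red): { -2,-7/4,-223/128 | -7135/4096,-3567/2048,-1783/1024,-891/512,-445/256,-111/64,-55/32,-27/16,-13/8,-3/2,-1,0 } gives -14271/8192

-14271/8192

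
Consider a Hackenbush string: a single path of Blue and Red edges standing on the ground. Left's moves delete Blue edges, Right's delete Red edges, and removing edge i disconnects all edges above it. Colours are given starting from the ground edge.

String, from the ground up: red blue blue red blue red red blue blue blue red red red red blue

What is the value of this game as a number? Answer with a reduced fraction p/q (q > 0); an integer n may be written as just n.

Build v(s[:k]) for k = 1..15, string s = red blue blue red blue red red blue blue blue red red red red blue.
r: Left { ∅ }, Right { 0 } → simplest -1
rb: Left { -1 }, Right { 0 } → simplest -1/2
rbb: Left { -1; -1/2 }, Right { 0 } → simplest -1/4
rbbr: Left { -1; -1/2 }, Right { -1/4; 0 } → simplest -3/8
rbbrb: Left { -1; -1/2; -3/8 }, Right { -1/4; 0 } → simplest -5/16
rbbrbr: Left { -1; -1/2; -3/8 }, Right { -5/16; -1/4; 0 } → simplest -11/32
rbbrbrr: Left { -1; -1/2; -3/8 }, Right { -11/32; -5/16; -1/4; 0 } → simplest -23/64
rbbrbrrb: Left { -1; -1/2; -3/8; -23/64 }, Right { -11/32; -5/16; -1/4; 0 } → simplest -45/128
rbbrbrrbb: Left { -1; -1/2; -3/8; -23/64; -45/128 }, Right { -11/32; -5/16; -1/4; 0 } → simplest -89/256
rbbrbrrbbb: Left { -1; -1/2; -3/8; -23/64; -45/128; -89/256 }, Right { -11/32; -5/16; -1/4; 0 } → simplest -177/512
rbbrbrrbbbr: Left { -1; -1/2; -3/8; -23/64; -45/128; -89/256 }, Right { -177/512; -11/32; -5/16; -1/4; 0 } → simplest -355/1024
rbbrbrrbbbrr: Left { -1; -1/2; -3/8; -23/64; -45/128; -89/256 }, Right { -355/1024; -177/512; -11/32; -5/16; -1/4; 0 } → simplest -711/2048
rbbrbrrbbbrrr: Left { -1; -1/2; -3/8; -23/64; -45/128; -89/256 }, Right { -711/2048; -355/1024; -177/512; -11/32; -5/16; -1/4; 0 } → simplest -1423/4096
rbbrbrrbbbrrrr: Left { -1; -1/2; -3/8; -23/64; -45/128; -89/256 }, Right { -1423/4096; -711/2048; -355/1024; -177/512; -11/32; -5/16; -1/4; 0 } → simplest -2847/8192
rbbrbrrbbbrrrrb: Left { -1; -1/2; -3/8; -23/64; -45/128; -89/256; -2847/8192 }, Right { -1423/4096; -711/2048; -355/1024; -177/512; -11/32; -5/16; -1/4; 0 } → simplest -5693/16384

-5693/16384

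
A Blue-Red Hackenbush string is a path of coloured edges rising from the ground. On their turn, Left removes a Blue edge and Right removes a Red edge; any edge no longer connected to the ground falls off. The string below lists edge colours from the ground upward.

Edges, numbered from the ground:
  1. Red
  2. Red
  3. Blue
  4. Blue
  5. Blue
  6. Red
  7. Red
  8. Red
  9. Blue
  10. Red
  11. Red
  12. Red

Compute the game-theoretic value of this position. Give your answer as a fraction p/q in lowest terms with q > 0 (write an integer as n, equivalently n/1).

-1263/1024

edge 1 of 12 (Red): { · | 0 } ⇒ -1
edge 2 of 12 (Red): { · | -1; 0 } ⇒ -2
edge 3 of 12 (Blue): { -2 | -1; 0 } ⇒ -3/2
edge 4 of 12 (Blue): { -2; -3/2 | -1; 0 } ⇒ -5/4
edge 5 of 12 (Blue): { -2; -3/2; -5/4 | -1; 0 } ⇒ -9/8
edge 6 of 12 (Red): { -2; -3/2; -5/4 | -9/8; -1; 0 } ⇒ -19/16
edge 7 of 12 (Red): { -2; -3/2; -5/4 | -19/16; -9/8; -1; 0 } ⇒ -39/32
edge 8 of 12 (Red): { -2; -3/2; -5/4 | -39/32; -19/16; -9/8; -1; 0 } ⇒ -79/64
edge 9 of 12 (Blue): { -2; -3/2; -5/4; -79/64 | -39/32; -19/16; -9/8; -1; 0 } ⇒ -157/128
edge 10 of 12 (Red): { -2; -3/2; -5/4; -79/64 | -157/128; -39/32; -19/16; -9/8; -1; 0 } ⇒ -315/256
edge 11 of 12 (Red): { -2; -3/2; -5/4; -79/64 | -315/256; -157/128; -39/32; -19/16; -9/8; -1; 0 } ⇒ -631/512
edge 12 of 12 (Red): { -2; -3/2; -5/4; -79/64 | -631/512; -315/256; -157/128; -39/32; -19/16; -9/8; -1; 0 } ⇒ -1263/1024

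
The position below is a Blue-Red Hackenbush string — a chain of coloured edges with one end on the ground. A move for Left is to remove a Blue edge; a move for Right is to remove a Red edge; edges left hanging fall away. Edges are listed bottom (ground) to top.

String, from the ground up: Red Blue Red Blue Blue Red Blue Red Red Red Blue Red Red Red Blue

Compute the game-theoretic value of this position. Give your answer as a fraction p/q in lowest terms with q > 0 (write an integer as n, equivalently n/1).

Recurse on prefixes of the 15-edge string Red Blue Red Blue Blue Red Blue Red Red Red Blue Red Red Red Blue:
edge 1 of 15 (Red): { · | 0 } = -1
edge 2 of 15 (Blue): { -1 | 0 } = -1/2
edge 3 of 15 (Red): { -1 | -1/2, 0 } = -3/4
edge 4 of 15 (Blue): { -1, -3/4 | -1/2, 0 } = -5/8
edge 5 of 15 (Blue): { -1, -3/4, -5/8 | -1/2, 0 } = -9/16
edge 6 of 15 (Red): { -1, -3/4, -5/8 | -9/16, -1/2, 0 } = -19/32
edge 7 of 15 (Blue): { -1, -3/4, -5/8, -19/32 | -9/16, -1/2, 0 } = -37/64
edge 8 of 15 (Red): { -1, -3/4, -5/8, -19/32 | -37/64, -9/16, -1/2, 0 } = -75/128
edge 9 of 15 (Red): { -1, -3/4, -5/8, -19/32 | -75/128, -37/64, -9/16, -1/2, 0 } = -151/256
edge 10 of 15 (Red): { -1, -3/4, -5/8, -19/32 | -151/256, -75/128, -37/64, -9/16, -1/2, 0 } = -303/512
edge 11 of 15 (Blue): { -1, -3/4, -5/8, -19/32, -303/512 | -151/256, -75/128, -37/64, -9/16, -1/2, 0 } = -605/1024
edge 12 of 15 (Red): { -1, -3/4, -5/8, -19/32, -303/512 | -605/1024, -151/256, -75/128, -37/64, -9/16, -1/2, 0 } = -1211/2048
edge 13 of 15 (Red): { -1, -3/4, -5/8, -19/32, -303/512 | -1211/2048, -605/1024, -151/256, -75/128, -37/64, -9/16, -1/2, 0 } = -2423/4096
edge 14 of 15 (Red): { -1, -3/4, -5/8, -19/32, -303/512 | -2423/4096, -1211/2048, -605/1024, -151/256, -75/128, -37/64, -9/16, -1/2, 0 } = -4847/8192
edge 15 of 15 (Blue): { -1, -3/4, -5/8, -19/32, -303/512, -4847/8192 | -2423/4096, -1211/2048, -605/1024, -151/256, -75/128, -37/64, -9/16, -1/2, 0 } = -9693/16384

-9693/16384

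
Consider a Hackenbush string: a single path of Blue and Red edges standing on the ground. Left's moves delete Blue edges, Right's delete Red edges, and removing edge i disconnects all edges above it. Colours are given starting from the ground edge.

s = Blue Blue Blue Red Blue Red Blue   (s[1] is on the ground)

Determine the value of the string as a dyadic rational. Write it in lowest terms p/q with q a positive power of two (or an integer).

v_1 [B]  L=[0]  R=[∅]  => 1
v_2 [BB]  L=[0,1]  R=[∅]  => 2
v_3 [BBB]  L=[0,1,2]  R=[∅]  => 3
v_4 [BBBR]  L=[0,1,2]  R=[3]  => 5/2
v_5 [BBBRB]  L=[0,1,2,5/2]  R=[3]  => 11/4
v_6 [BBBRBR]  L=[0,1,2,5/2]  R=[11/4,3]  => 21/8
v_7 [BBBRBRB]  L=[0,1,2,5/2,21/8]  R=[11/4,3]  => 43/16

43/16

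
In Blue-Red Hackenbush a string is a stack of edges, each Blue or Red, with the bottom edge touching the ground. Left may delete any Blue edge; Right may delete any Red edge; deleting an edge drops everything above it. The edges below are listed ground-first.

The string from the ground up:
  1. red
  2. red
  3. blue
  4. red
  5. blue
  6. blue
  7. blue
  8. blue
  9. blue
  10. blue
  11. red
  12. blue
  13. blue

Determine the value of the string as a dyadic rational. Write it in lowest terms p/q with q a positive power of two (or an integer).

-3081/2048

Prefix values for red red blue red blue blue blue blue blue blue red blue blue via {L|R} + simplicity:
edge 1 of 13 (red): { ∅ | 0 } gives -1
edge 2 of 13 (red): { ∅ | -1 0 } gives -2
edge 3 of 13 (blue): { -2 | -1 0 } gives -3/2
edge 4 of 13 (red): { -2 | -3/2 -1 0 } gives -7/4
edge 5 of 13 (blue): { -2 -7/4 | -3/2 -1 0 } gives -13/8
edge 6 of 13 (blue): { -2 -7/4 -13/8 | -3/2 -1 0 } gives -25/16
edge 7 of 13 (blue): { -2 -7/4 -13/8 -25/16 | -3/2 -1 0 } gives -49/32
edge 8 of 13 (blue): { -2 -7/4 -13/8 -25/16 -49/32 | -3/2 -1 0 } gives -97/64
edge 9 of 13 (blue): { -2 -7/4 -13/8 -25/16 -49/32 -97/64 | -3/2 -1 0 } gives -193/128
edge 10 of 13 (blue): { -2 -7/4 -13/8 -25/16 -49/32 -97/64 -193/128 | -3/2 -1 0 } gives -385/256
edge 11 of 13 (red): { -2 -7/4 -13/8 -25/16 -49/32 -97/64 -193/128 | -385/256 -3/2 -1 0 } gives -771/512
edge 12 of 13 (blue): { -2 -7/4 -13/8 -25/16 -49/32 -97/64 -193/128 -771/512 | -385/256 -3/2 -1 0 } gives -1541/1024
edge 13 of 13 (blue): { -2 -7/4 -13/8 -25/16 -49/32 -97/64 -193/128 -771/512 -1541/1024 | -385/256 -3/2 -1 0 } gives -3081/2048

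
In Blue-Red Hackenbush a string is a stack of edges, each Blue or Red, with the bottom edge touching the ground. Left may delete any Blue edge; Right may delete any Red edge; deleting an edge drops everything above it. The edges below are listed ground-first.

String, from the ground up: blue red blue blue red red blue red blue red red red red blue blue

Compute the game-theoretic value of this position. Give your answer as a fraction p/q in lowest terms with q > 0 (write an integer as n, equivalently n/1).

Prefix values for blue red blue blue red red blue red blue red red red red blue blue via {L|R} + simplicity:
g(b) = { 0 | · } => 1
g(br) = { 0 | 1 } => 1/2
g(brb) = { 0 1/2 | 1 } => 3/4
g(brbb) = { 0 1/2 3/4 | 1 } => 7/8
g(brbbr) = { 0 1/2 3/4 | 7/8 1 } => 13/16
g(brbbrr) = { 0 1/2 3/4 | 13/16 7/8 1 } => 25/32
g(brbbrrb) = { 0 1/2 3/4 25/32 | 13/16 7/8 1 } => 51/64
g(brbbrrbr) = { 0 1/2 3/4 25/32 | 51/64 13/16 7/8 1 } => 101/128
g(brbbrrbrb) = { 0 1/2 3/4 25/32 101/128 | 51/64 13/16 7/8 1 } => 203/256
g(brbbrrbrbr) = { 0 1/2 3/4 25/32 101/128 | 203/256 51/64 13/16 7/8 1 } => 405/512
g(brbbrrbrbrr) = { 0 1/2 3/4 25/32 101/128 | 405/512 203/256 51/64 13/16 7/8 1 } => 809/1024
g(brbbrrbrbrrr) = { 0 1/2 3/4 25/32 101/128 | 809/1024 405/512 203/256 51/64 13/16 7/8 1 } => 1617/2048
g(brbbrrbrbrrrr) = { 0 1/2 3/4 25/32 101/128 | 1617/2048 809/1024 405/512 203/256 51/64 13/16 7/8 1 } => 3233/4096
g(brbbrrbrbrrrrb) = { 0 1/2 3/4 25/32 101/128 3233/4096 | 1617/2048 809/1024 405/512 203/256 51/64 13/16 7/8 1 } => 6467/8192
g(brbbrrbrbrrrrbb) = { 0 1/2 3/4 25/32 101/128 3233/4096 6467/8192 | 1617/2048 809/1024 405/512 203/256 51/64 13/16 7/8 1 } => 12935/16384

12935/16384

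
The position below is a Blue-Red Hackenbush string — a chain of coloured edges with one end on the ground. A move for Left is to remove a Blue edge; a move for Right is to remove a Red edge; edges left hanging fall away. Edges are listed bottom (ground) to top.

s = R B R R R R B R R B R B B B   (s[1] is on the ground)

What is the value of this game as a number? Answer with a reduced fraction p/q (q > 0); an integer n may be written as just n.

-7889/8192

Prefix values for R B R R R R B R R B R B B B via {L|R} + simplicity:
v_1 [R]  L=[∅]  R=[0]  = -1
v_2 [RB]  L=[-1]  R=[0]  = -1/2
v_3 [RBR]  L=[-1]  R=[-1/2 0]  = -3/4
v_4 [RBRR]  L=[-1]  R=[-3/4 -1/2 0]  = -7/8
v_5 [RBRRR]  L=[-1]  R=[-7/8 -3/4 -1/2 0]  = -15/16
v_6 [RBRRRR]  L=[-1]  R=[-15/16 -7/8 -3/4 -1/2 0]  = -31/32
v_7 [RBRRRRB]  L=[-1 -31/32]  R=[-15/16 -7/8 -3/4 -1/2 0]  = -61/64
v_8 [RBRRRRBR]  L=[-1 -31/32]  R=[-61/64 -15/16 -7/8 -3/4 -1/2 0]  = -123/128
v_9 [RBRRRRBRR]  L=[-1 -31/32]  R=[-123/128 -61/64 -15/16 -7/8 -3/4 -1/2 0]  = -247/256
v_10 [RBRRRRBRRB]  L=[-1 -31/32 -247/256]  R=[-123/128 -61/64 -15/16 -7/8 -3/4 -1/2 0]  = -493/512
v_11 [RBRRRRBRRBR]  L=[-1 -31/32 -247/256]  R=[-493/512 -123/128 -61/64 -15/16 -7/8 -3/4 -1/2 0]  = -987/1024
v_12 [RBRRRRBRRBRB]  L=[-1 -31/32 -247/256 -987/1024]  R=[-493/512 -123/128 -61/64 -15/16 -7/8 -3/4 -1/2 0]  = -1973/2048
v_13 [RBRRRRBRRBRBB]  L=[-1 -31/32 -247/256 -987/1024 -1973/2048]  R=[-493/512 -123/128 -61/64 -15/16 -7/8 -3/4 -1/2 0]  = -3945/4096
v_14 [RBRRRRBRRBRBBB]  L=[-1 -31/32 -247/256 -987/1024 -1973/2048 -3945/4096]  R=[-493/512 -123/128 -61/64 -15/16 -7/8 -3/4 -1/2 0]  = -7889/8192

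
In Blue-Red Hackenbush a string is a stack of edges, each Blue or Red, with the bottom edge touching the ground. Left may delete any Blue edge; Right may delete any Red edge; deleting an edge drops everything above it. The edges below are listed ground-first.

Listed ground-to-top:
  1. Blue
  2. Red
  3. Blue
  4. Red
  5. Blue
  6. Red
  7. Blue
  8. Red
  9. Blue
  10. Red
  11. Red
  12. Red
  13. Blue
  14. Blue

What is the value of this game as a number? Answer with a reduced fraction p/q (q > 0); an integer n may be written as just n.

Build G(s[:k]) for k = 1..14, string s = Blue Red Blue Red Blue Red Blue Red Blue Red Red Red Blue Blue.
edge 1 of 14 (Blue): { 0 | (no moves) } = 1
edge 2 of 14 (Red): { 0 | 1 } = 1/2
edge 3 of 14 (Blue): { 0, 1/2 | 1 } = 3/4
edge 4 of 14 (Red): { 0, 1/2 | 3/4, 1 } = 5/8
edge 5 of 14 (Blue): { 0, 1/2, 5/8 | 3/4, 1 } = 11/16
edge 6 of 14 (Red): { 0, 1/2, 5/8 | 11/16, 3/4, 1 } = 21/32
edge 7 of 14 (Blue): { 0, 1/2, 5/8, 21/32 | 11/16, 3/4, 1 } = 43/64
edge 8 of 14 (Red): { 0, 1/2, 5/8, 21/32 | 43/64, 11/16, 3/4, 1 } = 85/128
edge 9 of 14 (Blue): { 0, 1/2, 5/8, 21/32, 85/128 | 43/64, 11/16, 3/4, 1 } = 171/256
edge 10 of 14 (Red): { 0, 1/2, 5/8, 21/32, 85/128 | 171/256, 43/64, 11/16, 3/4, 1 } = 341/512
edge 11 of 14 (Red): { 0, 1/2, 5/8, 21/32, 85/128 | 341/512, 171/256, 43/64, 11/16, 3/4, 1 } = 681/1024
edge 12 of 14 (Red): { 0, 1/2, 5/8, 21/32, 85/128 | 681/1024, 341/512, 171/256, 43/64, 11/16, 3/4, 1 } = 1361/2048
edge 13 of 14 (Blue): { 0, 1/2, 5/8, 21/32, 85/128, 1361/2048 | 681/1024, 341/512, 171/256, 43/64, 11/16, 3/4, 1 } = 2723/4096
edge 14 of 14 (Blue): { 0, 1/2, 5/8, 21/32, 85/128, 1361/2048, 2723/4096 | 681/1024, 341/512, 171/256, 43/64, 11/16, 3/4, 1 } = 5447/8192

5447/8192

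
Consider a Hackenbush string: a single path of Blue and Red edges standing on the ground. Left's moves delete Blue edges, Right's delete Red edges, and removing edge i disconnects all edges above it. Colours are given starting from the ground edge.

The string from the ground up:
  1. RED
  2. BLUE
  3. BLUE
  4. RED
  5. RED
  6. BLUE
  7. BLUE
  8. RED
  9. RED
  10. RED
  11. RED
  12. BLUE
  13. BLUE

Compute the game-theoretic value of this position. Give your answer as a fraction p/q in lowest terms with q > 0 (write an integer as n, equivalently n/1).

Build val(s[:k]) for k = 1..13, string s = RED BLUE BLUE RED RED BLUE BLUE RED RED RED RED BLUE BLUE.
edge 1 of 13 (RED): {  | 0 } → -1
edge 2 of 13 (BLUE): { -1 | 0 } → -1/2
edge 3 of 13 (BLUE): { -1; -1/2 | 0 } → -1/4
edge 4 of 13 (RED): { -1; -1/2 | -1/4; 0 } → -3/8
edge 5 of 13 (RED): { -1; -1/2 | -3/8; -1/4; 0 } → -7/16
edge 6 of 13 (BLUE): { -1; -1/2; -7/16 | -3/8; -1/4; 0 } → -13/32
edge 7 of 13 (BLUE): { -1; -1/2; -7/16; -13/32 | -3/8; -1/4; 0 } → -25/64
edge 8 of 13 (RED): { -1; -1/2; -7/16; -13/32 | -25/64; -3/8; -1/4; 0 } → -51/128
edge 9 of 13 (RED): { -1; -1/2; -7/16; -13/32 | -51/128; -25/64; -3/8; -1/4; 0 } → -103/256
edge 10 of 13 (RED): { -1; -1/2; -7/16; -13/32 | -103/256; -51/128; -25/64; -3/8; -1/4; 0 } → -207/512
edge 11 of 13 (RED): { -1; -1/2; -7/16; -13/32 | -207/512; -103/256; -51/128; -25/64; -3/8; -1/4; 0 } → -415/1024
edge 12 of 13 (BLUE): { -1; -1/2; -7/16; -13/32; -415/1024 | -207/512; -103/256; -51/128; -25/64; -3/8; -1/4; 0 } → -829/2048
edge 13 of 13 (BLUE): { -1; -1/2; -7/16; -13/32; -415/1024; -829/2048 | -207/512; -103/256; -51/128; -25/64; -3/8; -1/4; 0 } → -1657/4096

-1657/4096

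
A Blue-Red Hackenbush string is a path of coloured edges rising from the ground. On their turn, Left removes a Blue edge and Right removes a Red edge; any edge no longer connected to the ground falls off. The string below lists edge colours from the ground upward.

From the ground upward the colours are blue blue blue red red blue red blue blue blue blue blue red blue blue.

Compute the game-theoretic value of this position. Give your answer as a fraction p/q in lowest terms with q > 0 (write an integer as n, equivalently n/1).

v(b) = { 0 | · } -> 1
v(bb) = { 0, 1 | · } -> 2
v(bbb) = { 0, 1, 2 | · } -> 3
v(bbbr) = { 0, 1, 2 | 3 } -> 5/2
v(bbbrr) = { 0, 1, 2 | 5/2, 3 } -> 9/4
v(bbbrrb) = { 0, 1, 2, 9/4 | 5/2, 3 } -> 19/8
v(bbbrrbr) = { 0, 1, 2, 9/4 | 19/8, 5/2, 3 } -> 37/16
v(bbbrrbrb) = { 0, 1, 2, 9/4, 37/16 | 19/8, 5/2, 3 } -> 75/32
v(bbbrrbrbb) = { 0, 1, 2, 9/4, 37/16, 75/32 | 19/8, 5/2, 3 } -> 151/64
v(bbbrrbrbbb) = { 0, 1, 2, 9/4, 37/16, 75/32, 151/64 | 19/8, 5/2, 3 } -> 303/128
v(bbbrrbrbbbb) = { 0, 1, 2, 9/4, 37/16, 75/32, 151/64, 303/128 | 19/8, 5/2, 3 } -> 607/256
v(bbbrrbrbbbbb) = { 0, 1, 2, 9/4, 37/16, 75/32, 151/64, 303/128, 607/256 | 19/8, 5/2, 3 } -> 1215/512
v(bbbrrbrbbbbbr) = { 0, 1, 2, 9/4, 37/16, 75/32, 151/64, 303/128, 607/256 | 1215/512, 19/8, 5/2, 3 } -> 2429/1024
v(bbbrrbrbbbbbrb) = { 0, 1, 2, 9/4, 37/16, 75/32, 151/64, 303/128, 607/256, 2429/1024 | 1215/512, 19/8, 5/2, 3 } -> 4859/2048
v(bbbrrbrbbbbbrbb) = { 0, 1, 2, 9/4, 37/16, 75/32, 151/64, 303/128, 607/256, 2429/1024, 4859/2048 | 1215/512, 19/8, 5/2, 3 } -> 9719/4096

9719/4096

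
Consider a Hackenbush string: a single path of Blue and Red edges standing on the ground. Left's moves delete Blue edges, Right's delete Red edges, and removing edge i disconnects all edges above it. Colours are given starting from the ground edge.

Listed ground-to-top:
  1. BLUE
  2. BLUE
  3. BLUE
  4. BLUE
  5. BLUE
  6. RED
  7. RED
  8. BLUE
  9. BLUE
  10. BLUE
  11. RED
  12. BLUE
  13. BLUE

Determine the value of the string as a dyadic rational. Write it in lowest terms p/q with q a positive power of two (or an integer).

1143/256

G_1 [B]  L=[0]  R=[—]  → 1
G_2 [BB]  L=[0; 1]  R=[—]  → 2
G_3 [BBB]  L=[0; 1; 2]  R=[—]  → 3
G_4 [BBBB]  L=[0; 1; 2; 3]  R=[—]  → 4
G_5 [BBBBB]  L=[0; 1; 2; 3; 4]  R=[—]  → 5
G_6 [BBBBBR]  L=[0; 1; 2; 3; 4]  R=[5]  → 9/2
G_7 [BBBBBRR]  L=[0; 1; 2; 3; 4]  R=[9/2; 5]  → 17/4
G_8 [BBBBBRRB]  L=[0; 1; 2; 3; 4; 17/4]  R=[9/2; 5]  → 35/8
G_9 [BBBBBRRBB]  L=[0; 1; 2; 3; 4; 17/4; 35/8]  R=[9/2; 5]  → 71/16
G_10 [BBBBBRRBBB]  L=[0; 1; 2; 3; 4; 17/4; 35/8; 71/16]  R=[9/2; 5]  → 143/32
G_11 [BBBBBRRBBBR]  L=[0; 1; 2; 3; 4; 17/4; 35/8; 71/16]  R=[143/32; 9/2; 5]  → 285/64
G_12 [BBBBBRRBBBRB]  L=[0; 1; 2; 3; 4; 17/4; 35/8; 71/16; 285/64]  R=[143/32; 9/2; 5]  → 571/128
G_13 [BBBBBRRBBBRBB]  L=[0; 1; 2; 3; 4; 17/4; 35/8; 71/16; 285/64; 571/128]  R=[143/32; 9/2; 5]  → 1143/256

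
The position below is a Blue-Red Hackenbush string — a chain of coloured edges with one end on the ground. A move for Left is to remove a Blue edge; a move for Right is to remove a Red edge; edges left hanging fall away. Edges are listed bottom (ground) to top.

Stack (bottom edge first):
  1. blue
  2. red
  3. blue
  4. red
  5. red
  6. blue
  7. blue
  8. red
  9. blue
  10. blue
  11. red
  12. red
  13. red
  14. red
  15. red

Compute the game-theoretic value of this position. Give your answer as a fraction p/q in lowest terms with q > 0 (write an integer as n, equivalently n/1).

9921/16384

Recurse on prefixes of the 15-edge string blue red blue red red blue blue red blue blue red red red red red:
step 1: add blue to get b; options L={ 0 } R={ ∅ } gives 1
step 2: add red to get br; options L={ 0 } R={ 1 } gives 1/2
step 3: add blue to get brb; options L={ 0,1/2 } R={ 1 } gives 3/4
step 4: add red to get brbr; options L={ 0,1/2 } R={ 3/4,1 } gives 5/8
step 5: add red to get brbrr; options L={ 0,1/2 } R={ 5/8,3/4,1 } gives 9/16
step 6: add blue to get brbrrb; options L={ 0,1/2,9/16 } R={ 5/8,3/4,1 } gives 19/32
step 7: add blue to get brbrrbb; options L={ 0,1/2,9/16,19/32 } R={ 5/8,3/4,1 } gives 39/64
step 8: add red to get brbrrbbr; options L={ 0,1/2,9/16,19/32 } R={ 39/64,5/8,3/4,1 } gives 77/128
step 9: add blue to get brbrrbbrb; options L={ 0,1/2,9/16,19/32,77/128 } R={ 39/64,5/8,3/4,1 } gives 155/256
step 10: add blue to get brbrrbbrbb; options L={ 0,1/2,9/16,19/32,77/128,155/256 } R={ 39/64,5/8,3/4,1 } gives 311/512
step 11: add red to get brbrrbbrbbr; options L={ 0,1/2,9/16,19/32,77/128,155/256 } R={ 311/512,39/64,5/8,3/4,1 } gives 621/1024
step 12: add red to get brbrrbbrbbrr; options L={ 0,1/2,9/16,19/32,77/128,155/256 } R={ 621/1024,311/512,39/64,5/8,3/4,1 } gives 1241/2048
step 13: add red to get brbrrbbrbbrrr; options L={ 0,1/2,9/16,19/32,77/128,155/256 } R={ 1241/2048,621/1024,311/512,39/64,5/8,3/4,1 } gives 2481/4096
step 14: add red to get brbrrbbrbbrrrr; options L={ 0,1/2,9/16,19/32,77/128,155/256 } R={ 2481/4096,1241/2048,621/1024,311/512,39/64,5/8,3/4,1 } gives 4961/8192
step 15: add red to get brbrrbbrbbrrrrr; options L={ 0,1/2,9/16,19/32,77/128,155/256 } R={ 4961/8192,2481/4096,1241/2048,621/1024,311/512,39/64,5/8,3/4,1 } gives 9921/16384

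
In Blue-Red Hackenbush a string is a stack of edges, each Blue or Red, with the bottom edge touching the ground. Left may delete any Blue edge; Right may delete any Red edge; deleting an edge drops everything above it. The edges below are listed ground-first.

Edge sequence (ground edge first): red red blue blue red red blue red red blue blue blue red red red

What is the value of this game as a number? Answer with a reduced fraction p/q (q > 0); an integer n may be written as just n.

-11663/8192

g(r) = { none | 0 } gives -1
g(rr) = { none | -1; 0 } gives -2
g(rrb) = { -2 | -1; 0 } gives -3/2
g(rrbb) = { -2; -3/2 | -1; 0 } gives -5/4
g(rrbbr) = { -2; -3/2 | -5/4; -1; 0 } gives -11/8
g(rrbbrr) = { -2; -3/2 | -11/8; -5/4; -1; 0 } gives -23/16
g(rrbbrrb) = { -2; -3/2; -23/16 | -11/8; -5/4; -1; 0 } gives -45/32
g(rrbbrrbr) = { -2; -3/2; -23/16 | -45/32; -11/8; -5/4; -1; 0 } gives -91/64
g(rrbbrrbrr) = { -2; -3/2; -23/16 | -91/64; -45/32; -11/8; -5/4; -1; 0 } gives -183/128
g(rrbbrrbrrb) = { -2; -3/2; -23/16; -183/128 | -91/64; -45/32; -11/8; -5/4; -1; 0 } gives -365/256
g(rrbbrrbrrbb) = { -2; -3/2; -23/16; -183/128; -365/256 | -91/64; -45/32; -11/8; -5/4; -1; 0 } gives -729/512
g(rrbbrrbrrbbb) = { -2; -3/2; -23/16; -183/128; -365/256; -729/512 | -91/64; -45/32; -11/8; -5/4; -1; 0 } gives -1457/1024
g(rrbbrrbrrbbbr) = { -2; -3/2; -23/16; -183/128; -365/256; -729/512 | -1457/1024; -91/64; -45/32; -11/8; -5/4; -1; 0 } gives -2915/2048
g(rrbbrrbrrbbbrr) = { -2; -3/2; -23/16; -183/128; -365/256; -729/512 | -2915/2048; -1457/1024; -91/64; -45/32; -11/8; -5/4; -1; 0 } gives -5831/4096
g(rrbbrrbrrbbbrrr) = { -2; -3/2; -23/16; -183/128; -365/256; -729/512 | -5831/4096; -2915/2048; -1457/1024; -91/64; -45/32; -11/8; -5/4; -1; 0 } gives -11663/8192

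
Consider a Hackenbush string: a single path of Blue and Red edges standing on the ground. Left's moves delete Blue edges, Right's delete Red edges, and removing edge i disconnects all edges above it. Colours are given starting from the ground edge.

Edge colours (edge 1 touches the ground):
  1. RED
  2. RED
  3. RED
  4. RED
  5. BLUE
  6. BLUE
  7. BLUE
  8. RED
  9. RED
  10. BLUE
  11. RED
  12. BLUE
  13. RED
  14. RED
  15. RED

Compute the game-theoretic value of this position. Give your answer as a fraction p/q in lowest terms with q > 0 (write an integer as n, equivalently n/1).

1 of 15 · R · max L −∞ · min R 0 => -1
2 of 15 · RR · max L −∞ · min R -1 => -2
3 of 15 · RRR · max L −∞ · min R -2 => -3
4 of 15 · RRRR · max L −∞ · min R -3 => -4
5 of 15 · RRRRB · max L -4 · min R -3 => -7/2
6 of 15 · RRRRBB · max L -7/2 · min R -3 => -13/4
7 of 15 · RRRRBBB · max L -13/4 · min R -3 => -25/8
8 of 15 · RRRRBBBR · max L -13/4 · min R -25/8 => -51/16
9 of 15 · RRRRBBBRR · max L -13/4 · min R -51/16 => -103/32
10 of 15 · RRRRBBBRRB · max L -103/32 · min R -51/16 => -205/64
11 of 15 · RRRRBBBRRBR · max L -103/32 · min R -205/64 => -411/128
12 of 15 · RRRRBBBRRBRB · max L -411/128 · min R -205/64 => -821/256
13 of 15 · RRRRBBBRRBRBR · max L -411/128 · min R -821/256 => -1643/512
14 of 15 · RRRRBBBRRBRBRR · max L -411/128 · min R -1643/512 => -3287/1024
15 of 15 · RRRRBBBRRBRBRRR · max L -411/128 · min R -3287/1024 => -6575/2048

-6575/2048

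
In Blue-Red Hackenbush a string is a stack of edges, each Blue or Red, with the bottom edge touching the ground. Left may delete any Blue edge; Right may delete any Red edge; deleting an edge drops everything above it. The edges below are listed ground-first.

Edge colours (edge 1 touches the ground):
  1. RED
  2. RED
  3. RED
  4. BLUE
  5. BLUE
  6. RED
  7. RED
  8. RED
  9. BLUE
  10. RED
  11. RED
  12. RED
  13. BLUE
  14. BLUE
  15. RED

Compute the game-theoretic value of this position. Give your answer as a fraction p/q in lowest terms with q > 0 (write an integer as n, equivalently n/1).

-10099/4096

Recurse on prefixes of the 15-edge string RED RED RED BLUE BLUE RED RED RED BLUE RED RED RED BLUE BLUE RED:
step 1: add RED to get R; options L={ ∅ } R={ 0 } so -1
step 2: add RED to get RR; options L={ ∅ } R={ -1 0 } so -2
step 3: add RED to get RRR; options L={ ∅ } R={ -2 -1 0 } so -3
step 4: add BLUE to get RRRB; options L={ -3 } R={ -2 -1 0 } so -5/2
step 5: add BLUE to get RRRBB; options L={ -3 -5/2 } R={ -2 -1 0 } so -9/4
step 6: add RED to get RRRBBR; options L={ -3 -5/2 } R={ -9/4 -2 -1 0 } so -19/8
step 7: add RED to get RRRBBRR; options L={ -3 -5/2 } R={ -19/8 -9/4 -2 -1 0 } so -39/16
step 8: add RED to get RRRBBRRR; options L={ -3 -5/2 } R={ -39/16 -19/8 -9/4 -2 -1 0 } so -79/32
step 9: add BLUE to get RRRBBRRRB; options L={ -3 -5/2 -79/32 } R={ -39/16 -19/8 -9/4 -2 -1 0 } so -157/64
step 10: add RED to get RRRBBRRRBR; options L={ -3 -5/2 -79/32 } R={ -157/64 -39/16 -19/8 -9/4 -2 -1 0 } so -315/128
step 11: add RED to get RRRBBRRRBRR; options L={ -3 -5/2 -79/32 } R={ -315/128 -157/64 -39/16 -19/8 -9/4 -2 -1 0 } so -631/256
step 12: add RED to get RRRBBRRRBRRR; options L={ -3 -5/2 -79/32 } R={ -631/256 -315/128 -157/64 -39/16 -19/8 -9/4 -2 -1 0 } so -1263/512
step 13: add BLUE to get RRRBBRRRBRRRB; options L={ -3 -5/2 -79/32 -1263/512 } R={ -631/256 -315/128 -157/64 -39/16 -19/8 -9/4 -2 -1 0 } so -2525/1024
step 14: add BLUE to get RRRBBRRRBRRRBB; options L={ -3 -5/2 -79/32 -1263/512 -2525/1024 } R={ -631/256 -315/128 -157/64 -39/16 -19/8 -9/4 -2 -1 0 } so -5049/2048
step 15: add RED to get RRRBBRRRBRRRBBR; options L={ -3 -5/2 -79/32 -1263/512 -2525/1024 } R={ -5049/2048 -631/256 -315/128 -157/64 -39/16 -19/8 -9/4 -2 -1 0 } so -10099/4096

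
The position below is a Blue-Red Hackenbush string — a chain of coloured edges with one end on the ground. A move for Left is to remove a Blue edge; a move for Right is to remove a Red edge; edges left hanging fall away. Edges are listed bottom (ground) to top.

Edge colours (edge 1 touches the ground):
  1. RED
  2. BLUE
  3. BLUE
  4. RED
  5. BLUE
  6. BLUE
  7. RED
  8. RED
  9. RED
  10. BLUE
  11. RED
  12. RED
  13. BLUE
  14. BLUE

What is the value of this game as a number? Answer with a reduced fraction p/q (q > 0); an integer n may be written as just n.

step 1: add RED to get R; options L={ (no moves) } R={ 0 } so -1
step 2: add BLUE to get RB; options L={ -1 } R={ 0 } so -1/2
step 3: add BLUE to get RBB; options L={ -1,-1/2 } R={ 0 } so -1/4
step 4: add RED to get RBBR; options L={ -1,-1/2 } R={ -1/4,0 } so -3/8
step 5: add BLUE to get RBBRB; options L={ -1,-1/2,-3/8 } R={ -1/4,0 } so -5/16
step 6: add BLUE to get RBBRBB; options L={ -1,-1/2,-3/8,-5/16 } R={ -1/4,0 } so -9/32
step 7: add RED to get RBBRBBR; options L={ -1,-1/2,-3/8,-5/16 } R={ -9/32,-1/4,0 } so -19/64
step 8: add RED to get RBBRBBRR; options L={ -1,-1/2,-3/8,-5/16 } R={ -19/64,-9/32,-1/4,0 } so -39/128
step 9: add RED to get RBBRBBRRR; options L={ -1,-1/2,-3/8,-5/16 } R={ -39/128,-19/64,-9/32,-1/4,0 } so -79/256
step 10: add BLUE to get RBBRBBRRRB; options L={ -1,-1/2,-3/8,-5/16,-79/256 } R={ -39/128,-19/64,-9/32,-1/4,0 } so -157/512
step 11: add RED to get RBBRBBRRRBR; options L={ -1,-1/2,-3/8,-5/16,-79/256 } R={ -157/512,-39/128,-19/64,-9/32,-1/4,0 } so -315/1024
step 12: add RED to get RBBRBBRRRBRR; options L={ -1,-1/2,-3/8,-5/16,-79/256 } R={ -315/1024,-157/512,-39/128,-19/64,-9/32,-1/4,0 } so -631/2048
step 13: add BLUE to get RBBRBBRRRBRRB; options L={ -1,-1/2,-3/8,-5/16,-79/256,-631/2048 } R={ -315/1024,-157/512,-39/128,-19/64,-9/32,-1/4,0 } so -1261/4096
step 14: add BLUE to get RBBRBBRRRBRRBB; options L={ -1,-1/2,-3/8,-5/16,-79/256,-631/2048,-1261/4096 } R={ -315/1024,-157/512,-39/128,-19/64,-9/32,-1/4,0 } so -2521/8192

-2521/8192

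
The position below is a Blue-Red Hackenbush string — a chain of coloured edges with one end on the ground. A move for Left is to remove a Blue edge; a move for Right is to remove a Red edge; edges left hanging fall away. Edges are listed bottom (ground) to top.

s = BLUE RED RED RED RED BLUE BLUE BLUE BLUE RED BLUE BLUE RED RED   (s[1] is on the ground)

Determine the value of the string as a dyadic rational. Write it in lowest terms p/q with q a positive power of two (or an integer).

985/8192

g_1 [B]  L=[0]  R=[—]  so 1
g_2 [BR]  L=[0]  R=[1]  so 1/2
g_3 [BRR]  L=[0]  R=[1/2, 1]  so 1/4
g_4 [BRRR]  L=[0]  R=[1/4, 1/2, 1]  so 1/8
g_5 [BRRRR]  L=[0]  R=[1/8, 1/4, 1/2, 1]  so 1/16
g_6 [BRRRRB]  L=[0, 1/16]  R=[1/8, 1/4, 1/2, 1]  so 3/32
g_7 [BRRRRBB]  L=[0, 1/16, 3/32]  R=[1/8, 1/4, 1/2, 1]  so 7/64
g_8 [BRRRRBBB]  L=[0, 1/16, 3/32, 7/64]  R=[1/8, 1/4, 1/2, 1]  so 15/128
g_9 [BRRRRBBBB]  L=[0, 1/16, 3/32, 7/64, 15/128]  R=[1/8, 1/4, 1/2, 1]  so 31/256
g_10 [BRRRRBBBBR]  L=[0, 1/16, 3/32, 7/64, 15/128]  R=[31/256, 1/8, 1/4, 1/2, 1]  so 61/512
g_11 [BRRRRBBBBRB]  L=[0, 1/16, 3/32, 7/64, 15/128, 61/512]  R=[31/256, 1/8, 1/4, 1/2, 1]  so 123/1024
g_12 [BRRRRBBBBRBB]  L=[0, 1/16, 3/32, 7/64, 15/128, 61/512, 123/1024]  R=[31/256, 1/8, 1/4, 1/2, 1]  so 247/2048
g_13 [BRRRRBBBBRBBR]  L=[0, 1/16, 3/32, 7/64, 15/128, 61/512, 123/1024]  R=[247/2048, 31/256, 1/8, 1/4, 1/2, 1]  so 493/4096
g_14 [BRRRRBBBBRBBRR]  L=[0, 1/16, 3/32, 7/64, 15/128, 61/512, 123/1024]  R=[493/4096, 247/2048, 31/256, 1/8, 1/4, 1/2, 1]  so 985/8192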